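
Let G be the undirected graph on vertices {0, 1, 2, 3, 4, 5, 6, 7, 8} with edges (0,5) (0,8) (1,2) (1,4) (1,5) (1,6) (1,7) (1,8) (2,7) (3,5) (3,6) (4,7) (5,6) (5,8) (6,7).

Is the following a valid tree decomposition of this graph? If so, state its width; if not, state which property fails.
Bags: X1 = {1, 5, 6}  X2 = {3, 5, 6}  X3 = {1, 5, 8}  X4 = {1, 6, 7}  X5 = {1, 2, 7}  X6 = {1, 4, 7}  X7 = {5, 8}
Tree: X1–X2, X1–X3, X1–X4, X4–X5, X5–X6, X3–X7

A tree decomposition must satisfy three properties: every vertex lies in some bag; for every edge, both endpoints lie together in some bag; and for every vertex, the bags containing it form a connected subtree. Here vertex 0 appears in no bag, so the decomposition is invalid.

No — vertex 0 appears in no bag.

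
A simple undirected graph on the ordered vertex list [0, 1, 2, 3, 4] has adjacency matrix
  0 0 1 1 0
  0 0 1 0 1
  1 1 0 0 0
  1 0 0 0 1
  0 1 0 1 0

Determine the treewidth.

2

A width-2 tree decomposition is:
Bags: B1 = {0, 3, 4}  B2 = {0, 2, 4}  B3 = {1, 2, 4}
Tree: B1–B2, B2–B3
The largest bag has 3 vertices, giving width 2; this decomposition certifies tw(G) ≤ 2. For the lower bound, G contains the cycle 4–3–0–2–1–4, so G is not a forest; only forests have treewidth ≤ 1, hence tw(G) ≥ 2. Combining the bounds, tw(G) = 2.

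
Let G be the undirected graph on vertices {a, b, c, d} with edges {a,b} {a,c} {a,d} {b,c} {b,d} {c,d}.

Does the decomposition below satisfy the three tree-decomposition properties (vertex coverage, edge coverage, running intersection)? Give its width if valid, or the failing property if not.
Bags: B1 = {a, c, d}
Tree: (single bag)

A tree decomposition must satisfy three properties: every vertex lies in some bag; for every edge, both endpoints lie together in some bag; and for every vertex, the bags containing it form a connected subtree. Here vertex b appears in no bag, so the decomposition is invalid.

No — vertex b appears in no bag.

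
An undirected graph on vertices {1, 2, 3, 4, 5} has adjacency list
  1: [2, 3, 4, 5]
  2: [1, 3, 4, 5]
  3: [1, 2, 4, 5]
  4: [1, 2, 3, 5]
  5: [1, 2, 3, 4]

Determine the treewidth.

4

A width-4 tree decomposition is:
Bags: B1 = {1, 2, 3, 4, 5}
Tree: (single bag)
A single bag containing all 5 vertices is trivially a valid decomposition of width 4. Conversely, {1, 2, 3, 4, 5} is a clique of size 5, and the vertices of any clique must share a bag in every tree decomposition; so some bag has ≥ 5 vertices and tw(G) ≥ 4. Combining the bounds, tw(G) = 4.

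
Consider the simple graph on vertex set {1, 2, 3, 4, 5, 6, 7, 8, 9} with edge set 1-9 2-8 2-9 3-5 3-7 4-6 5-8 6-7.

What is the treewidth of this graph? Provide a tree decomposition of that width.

Treewidth 1.
One optimal decomposition is:
Bags: B1 = {4, 6}  B2 = {6, 7}  B3 = {3, 7}  B4 = {3, 5}  B5 = {5, 8}  B6 = {2, 8}  B7 = {2, 9}  B8 = {1, 9}
Tree: B1–B2, B2–B3, B3–B4, B4–B5, B5–B6, B6–B7, B7–B8

The largest bag has 2 vertices, giving width 1; this decomposition certifies tw(G) ≤ 1. Since G has at least one edge (e.g. 4–6), it is not an edgeless graph, so tw(G) ≥ 1. The upper and lower bounds meet at 1, so that is the treewidth.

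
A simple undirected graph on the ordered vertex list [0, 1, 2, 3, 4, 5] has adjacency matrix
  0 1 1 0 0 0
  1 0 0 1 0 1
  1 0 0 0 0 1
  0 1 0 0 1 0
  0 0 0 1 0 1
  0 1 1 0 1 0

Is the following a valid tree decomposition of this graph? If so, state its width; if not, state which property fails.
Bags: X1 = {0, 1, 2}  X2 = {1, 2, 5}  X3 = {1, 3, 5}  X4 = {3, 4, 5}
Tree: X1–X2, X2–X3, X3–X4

Yes; width 2.

Every vertex of G appears in some bag (union = {0, 1, 2, 3, 4, 5}); every edge is covered by a bag; and for each vertex v the set of bags containing v is connected in the bag tree. The decomposition is therefore valid. The largest bag has 3 vertices, so the width is 2.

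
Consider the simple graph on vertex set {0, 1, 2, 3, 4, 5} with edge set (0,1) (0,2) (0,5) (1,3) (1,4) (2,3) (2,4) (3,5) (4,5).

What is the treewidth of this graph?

A width-3 tree decomposition is:
Bags: B1 = {0, 2, 3, 4}  B2 = {0, 3, 4, 5}  B3 = {0, 1, 3, 4}
Tree: B1–B2, B2–B3
Each bag holds 4 vertices, so the decomposition has width 3, which upper-bounds the treewidth. For the lower bound: the 4 vertex sets {2,4}, {0,5}, {3}, {1} are disjoint, each induces a connected subgraph, and every pair is joined by at least one edge of G. Contracting each set to a single vertex therefore yields K_{4} as a minor, and since treewidth is minor-monotone, tw(G) ≥ tw(K_{4}) = 3. Hence tw(G) = 3 exactly.

3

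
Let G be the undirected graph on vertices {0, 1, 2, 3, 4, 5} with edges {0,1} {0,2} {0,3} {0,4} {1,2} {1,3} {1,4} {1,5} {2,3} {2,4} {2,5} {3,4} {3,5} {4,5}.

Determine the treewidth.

4

A width-4 tree decomposition is:
Bags: B1 = {1, 2, 3, 4, 5}  B2 = {0, 1, 2, 3, 4}
Tree: B1–B2
Every bag has size at most 5, so the width is 5 − 1 = 4 and tw(G) ≤ 4. On the other hand G contains the 5-clique {0, 1, 2, 3, 4}. A clique must lie in a single bag of any decomposition, so no decomposition can have width below 4. Hence tw(G) = 4 exactly.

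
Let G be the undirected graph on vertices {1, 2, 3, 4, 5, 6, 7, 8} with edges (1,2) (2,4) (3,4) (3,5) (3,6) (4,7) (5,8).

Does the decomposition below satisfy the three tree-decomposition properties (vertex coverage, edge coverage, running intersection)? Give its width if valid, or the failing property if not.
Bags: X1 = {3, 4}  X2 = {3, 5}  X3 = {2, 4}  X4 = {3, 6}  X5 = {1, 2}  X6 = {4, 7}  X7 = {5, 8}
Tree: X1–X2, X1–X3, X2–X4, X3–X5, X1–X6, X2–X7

Every vertex of G appears in some bag (union = {1, 2, 3, 4, 5, 6, 7, 8}); every edge is covered by a bag; and for each vertex v the set of bags containing v is connected in the bag tree. The decomposition is therefore valid. The largest bag has 2 vertices, so the width is 1.

Yes; width 1.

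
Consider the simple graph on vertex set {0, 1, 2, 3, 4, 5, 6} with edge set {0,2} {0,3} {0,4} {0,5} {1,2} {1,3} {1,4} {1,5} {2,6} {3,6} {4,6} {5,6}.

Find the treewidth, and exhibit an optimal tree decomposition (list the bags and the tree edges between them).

Treewidth 3.
One optimal decomposition is:
Bags: B1 = {0, 1, 4, 6}  B2 = {0, 1, 5, 6}  B3 = {0, 1, 2, 6}  B4 = {0, 1, 3, 6}
Tree: B1–B2, B2–B3, B3–B4

Each bag holds 4 vertices, so the decomposition has width 3, which upper-bounds the treewidth. For the lower bound: the 4 vertex sets {1,4}, {5,6}, {0}, {2} are disjoint, each induces a connected subgraph, and every pair is joined by at least one edge of G. Contracting each set to a single vertex therefore yields K_{4} as a minor, and since treewidth is minor-monotone, tw(G) ≥ tw(K_{4}) = 3. Therefore the treewidth is 3.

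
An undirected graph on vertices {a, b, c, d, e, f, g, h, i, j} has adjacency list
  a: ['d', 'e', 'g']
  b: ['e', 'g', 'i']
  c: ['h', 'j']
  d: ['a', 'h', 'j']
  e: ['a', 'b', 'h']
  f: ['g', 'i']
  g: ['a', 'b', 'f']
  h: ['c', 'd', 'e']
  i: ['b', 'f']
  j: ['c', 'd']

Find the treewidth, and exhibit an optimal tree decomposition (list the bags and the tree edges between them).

Treewidth 2.
One such decomposition:
Bags: B1 = {b, f, i}  B2 = {b, f, g}  B3 = {b, e, g}  B4 = {a, e, g}  B5 = {a, e, h}  B6 = {a, d, h}  B7 = {c, d, h}  B8 = {c, d, j}
Tree: B1–B2, B2–B3, B3–B4, B4–B5, B5–B6, B6–B7, B7–B8

Each bag holds 3 vertices, so the decomposition has width 2, which upper-bounds the treewidth. Since i–f–g–b–i is a cycle in G, G is not acyclic. Forests are exactly the graphs of treewidth ≤ 1, so tw(G) ≥ 2. The upper and lower bounds meet at 2, so that is the treewidth.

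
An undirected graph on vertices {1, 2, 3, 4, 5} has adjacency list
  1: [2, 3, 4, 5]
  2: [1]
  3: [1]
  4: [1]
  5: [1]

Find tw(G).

1

A width-1 tree decomposition is:
Bags: B1 = {1, 3}  B2 = {1, 2}  B3 = {1, 4}  B4 = {1, 5}
Tree: B1–B2, B1–B3, B3–B4
Each bag holds 2 vertices, so the decomposition has width 1, which upper-bounds the treewidth. Since G has at least one edge (e.g. 1–3), it is not an edgeless graph, so tw(G) ≥ 1. Combining the bounds, tw(G) = 1.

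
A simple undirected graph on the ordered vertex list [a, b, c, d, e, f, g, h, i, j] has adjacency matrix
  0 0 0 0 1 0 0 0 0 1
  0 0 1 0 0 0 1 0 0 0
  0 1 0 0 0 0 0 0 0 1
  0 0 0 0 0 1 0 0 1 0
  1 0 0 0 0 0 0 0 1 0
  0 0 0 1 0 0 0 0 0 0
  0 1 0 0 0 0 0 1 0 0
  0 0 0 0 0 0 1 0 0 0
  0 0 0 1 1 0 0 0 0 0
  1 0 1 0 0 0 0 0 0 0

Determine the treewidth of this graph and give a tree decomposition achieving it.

The largest bag has 2 vertices, giving width 1; this decomposition certifies tw(G) ≤ 1. Any graph with an edge has treewidth ≥ 1, and G has the edge f–d. The upper and lower bounds meet at 1, so that is the treewidth.

Treewidth 1.
One such decomposition:
Bags: B1 = {d, f}  B2 = {d, i}  B3 = {e, i}  B4 = {a, e}  B5 = {a, j}  B6 = {c, j}  B7 = {b, c}  B8 = {b, g}  B9 = {g, h}
Tree: B1–B2, B2–B3, B3–B4, B4–B5, B5–B6, B6–B7, B7–B8, B8–B9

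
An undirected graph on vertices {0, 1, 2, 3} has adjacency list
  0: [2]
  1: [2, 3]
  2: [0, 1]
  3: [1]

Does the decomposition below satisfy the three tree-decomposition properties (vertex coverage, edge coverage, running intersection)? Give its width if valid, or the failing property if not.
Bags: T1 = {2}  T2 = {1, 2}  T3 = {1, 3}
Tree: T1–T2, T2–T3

A tree decomposition must satisfy three properties: every vertex lies in some bag; for every edge, both endpoints lie together in some bag; and for every vertex, the bags containing it form a connected subtree. Here vertex 0 appears in no bag, so the decomposition is invalid.

No — vertex 0 appears in no bag.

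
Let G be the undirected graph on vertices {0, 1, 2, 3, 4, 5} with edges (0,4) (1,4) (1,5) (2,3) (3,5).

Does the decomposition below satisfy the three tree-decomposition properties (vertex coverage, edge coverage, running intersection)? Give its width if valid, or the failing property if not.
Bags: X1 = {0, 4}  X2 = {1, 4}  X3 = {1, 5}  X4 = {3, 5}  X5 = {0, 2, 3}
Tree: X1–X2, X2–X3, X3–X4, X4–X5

A tree decomposition must satisfy three properties: every vertex lies in some bag; for every edge, both endpoints lie together in some bag; and for every vertex, the bags containing it form a connected subtree. Here bags containing vertex 0 are not connected in the tree, so the decomposition is invalid.

No — bags containing vertex 0 are not connected in the tree.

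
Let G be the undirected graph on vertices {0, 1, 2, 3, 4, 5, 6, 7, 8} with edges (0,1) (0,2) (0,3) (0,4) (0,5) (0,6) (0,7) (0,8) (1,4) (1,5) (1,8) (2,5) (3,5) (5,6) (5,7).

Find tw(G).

2

A width-2 tree decomposition is:
Bags: B1 = {0, 5, 6}  B2 = {0, 1, 5}  B3 = {0, 1, 8}  B4 = {0, 2, 5}  B5 = {0, 5, 7}  B6 = {0, 3, 5}  B7 = {0, 1, 4}
Tree: B1–B2, B2–B3, B2–B4, B2–B5, B5–B6, B2–B7
Every bag has size at most 3, so the width is 3 − 1 = 2 and tw(G) ≤ 2. Conversely, {0, 1, 8} is a clique of size 3, and the vertices of any clique must share a bag in every tree decomposition; so some bag has ≥ 3 vertices and tw(G) ≥ 2. Hence tw(G) = 2 exactly.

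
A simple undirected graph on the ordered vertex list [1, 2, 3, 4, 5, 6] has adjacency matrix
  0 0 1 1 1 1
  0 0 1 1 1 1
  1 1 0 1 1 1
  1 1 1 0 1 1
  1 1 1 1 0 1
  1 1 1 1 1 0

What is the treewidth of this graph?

A width-4 tree decomposition is:
Bags: B1 = {1, 3, 4, 5, 6}  B2 = {2, 3, 4, 5, 6}
Tree: B1–B2
The largest bag has 5 vertices, giving width 4; this decomposition certifies tw(G) ≤ 4. On the other hand G contains the 5-clique {1, 3, 4, 5, 6}. A clique must lie in a single bag of any decomposition, so no decomposition can have width below 4. Hence tw(G) = 4 exactly.

4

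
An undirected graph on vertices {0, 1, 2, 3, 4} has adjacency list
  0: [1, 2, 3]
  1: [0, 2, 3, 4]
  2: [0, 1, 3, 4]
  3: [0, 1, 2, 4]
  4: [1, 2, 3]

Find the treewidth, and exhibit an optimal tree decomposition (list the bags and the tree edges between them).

The largest bag has 4 vertices, giving width 3; this decomposition certifies tw(G) ≤ 3. On the other hand G contains the 4-clique {0, 1, 2, 3}. A clique must lie in a single bag of any decomposition, so no decomposition can have width below 3. Combining the bounds, tw(G) = 3.

Treewidth 3.
One optimal decomposition is:
Bags: B1 = {0, 1, 2, 3}  B2 = {1, 2, 3, 4}
Tree: B1–B2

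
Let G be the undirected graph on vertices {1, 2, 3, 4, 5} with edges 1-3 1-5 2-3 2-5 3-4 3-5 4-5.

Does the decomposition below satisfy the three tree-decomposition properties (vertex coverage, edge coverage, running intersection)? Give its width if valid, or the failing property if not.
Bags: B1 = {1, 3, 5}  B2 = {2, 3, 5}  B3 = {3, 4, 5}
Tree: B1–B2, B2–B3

Vertex coverage: the bags together contain {1, 2, 3, 4, 5}, the full vertex set. Edge coverage: each edge of G has both endpoints in at least one bag. Running intersection: for every vertex, the bags containing it form a connected subtree. All three properties hold, so this is a valid tree decomposition of width max|bag| − 1 = 2, and hence tw(G) ≤ 2.

Yes; width 2.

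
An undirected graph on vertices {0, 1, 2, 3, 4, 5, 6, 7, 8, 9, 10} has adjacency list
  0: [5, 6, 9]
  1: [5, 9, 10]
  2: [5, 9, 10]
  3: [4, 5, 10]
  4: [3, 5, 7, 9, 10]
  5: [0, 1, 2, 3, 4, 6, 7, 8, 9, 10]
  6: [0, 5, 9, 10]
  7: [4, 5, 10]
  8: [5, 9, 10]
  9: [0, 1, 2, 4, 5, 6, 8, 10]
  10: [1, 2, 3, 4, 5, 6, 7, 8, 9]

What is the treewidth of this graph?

3

A width-3 tree decomposition is:
Bags: B1 = {4, 5, 9, 10}  B2 = {4, 5, 7, 10}  B3 = {1, 5, 9, 10}  B4 = {2, 5, 9, 10}  B5 = {5, 6, 9, 10}  B6 = {0, 5, 6, 9}  B7 = {3, 4, 5, 10}  B8 = {5, 8, 9, 10}
Tree: B1–B2, B1–B3, B1–B4, B1–B5, B5–B6, B2–B7, B3–B8
Each bag holds 4 vertices, so the decomposition has width 3, which upper-bounds the treewidth. For the lower bound, the 4 vertices {0, 5, 6, 9} are pairwise adjacent, and any tree decomposition puts a clique entirely inside one bag — forcing width ≥ 3. Combining the bounds, tw(G) = 3.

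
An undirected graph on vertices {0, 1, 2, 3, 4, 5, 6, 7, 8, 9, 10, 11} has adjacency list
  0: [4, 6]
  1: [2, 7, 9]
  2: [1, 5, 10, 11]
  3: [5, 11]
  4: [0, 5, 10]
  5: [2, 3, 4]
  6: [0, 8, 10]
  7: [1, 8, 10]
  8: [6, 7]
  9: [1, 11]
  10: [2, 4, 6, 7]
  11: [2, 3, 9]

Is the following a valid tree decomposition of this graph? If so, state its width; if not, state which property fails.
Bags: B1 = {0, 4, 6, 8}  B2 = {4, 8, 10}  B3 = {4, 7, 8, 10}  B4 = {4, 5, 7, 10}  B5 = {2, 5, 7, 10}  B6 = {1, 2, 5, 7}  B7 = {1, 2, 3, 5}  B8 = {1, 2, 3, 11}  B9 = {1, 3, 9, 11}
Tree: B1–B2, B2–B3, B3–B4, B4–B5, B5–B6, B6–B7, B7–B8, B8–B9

A tree decomposition must satisfy three properties: every vertex lies in some bag; for every edge, both endpoints lie together in some bag; and for every vertex, the bags containing it form a connected subtree. Here edge (6,10) lies in no bag, so the decomposition is invalid.

No — edge (6,10) lies in no bag.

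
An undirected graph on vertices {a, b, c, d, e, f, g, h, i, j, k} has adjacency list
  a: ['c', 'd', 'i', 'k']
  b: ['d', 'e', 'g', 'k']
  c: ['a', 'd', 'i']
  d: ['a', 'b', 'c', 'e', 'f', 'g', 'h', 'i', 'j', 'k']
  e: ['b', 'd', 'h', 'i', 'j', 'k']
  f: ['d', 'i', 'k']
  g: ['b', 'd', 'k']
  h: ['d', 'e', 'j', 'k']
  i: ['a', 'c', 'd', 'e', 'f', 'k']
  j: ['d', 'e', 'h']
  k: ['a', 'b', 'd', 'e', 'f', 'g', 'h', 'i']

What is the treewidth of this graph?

3

A width-3 tree decomposition is:
Bags: B1 = {a, d, i, k}  B2 = {d, f, i, k}  B3 = {d, e, i, k}  B4 = {d, e, h, k}  B5 = {d, e, h, j}  B6 = {b, d, e, k}  B7 = {b, d, g, k}  B8 = {a, c, d, i}
Tree: B1–B2, B2–B3, B3–B4, B4–B5, B3–B6, B6–B7, B1–B8
The largest bag has 4 vertices, giving width 3; this decomposition certifies tw(G) ≤ 3. For the lower bound, the 4 vertices {d, e, h, j} are pairwise adjacent, and any tree decomposition puts a clique entirely inside one bag — forcing width ≥ 3. Therefore the treewidth is 3.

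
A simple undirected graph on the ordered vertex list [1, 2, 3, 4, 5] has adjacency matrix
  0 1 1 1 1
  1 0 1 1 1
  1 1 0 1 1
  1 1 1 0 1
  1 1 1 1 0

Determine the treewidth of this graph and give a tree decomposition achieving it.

Treewidth 4.
Bags: B1 = {1, 2, 3, 4, 5}
Tree: (single bag)

With just one bag of size 5, the width is 5 − 1 = 4, so tw(G) ≤ 4. On the other hand G contains the 5-clique {1, 2, 3, 4, 5}. A clique must lie in a single bag of any decomposition, so no decomposition can have width below 4. The upper and lower bounds meet at 4, so that is the treewidth.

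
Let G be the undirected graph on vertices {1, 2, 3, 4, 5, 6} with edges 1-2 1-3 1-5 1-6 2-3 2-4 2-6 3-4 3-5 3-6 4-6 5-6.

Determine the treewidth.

A width-3 tree decomposition is:
Bags: B1 = {1, 2, 3, 6}  B2 = {2, 3, 4, 6}  B3 = {1, 3, 5, 6}
Tree: B1–B2, B1–B3
Each bag holds 4 vertices, so the decomposition has width 3, which upper-bounds the treewidth. For the lower bound, the 4 vertices {1, 2, 3, 6} are pairwise adjacent, and any tree decomposition puts a clique entirely inside one bag — forcing width ≥ 3. Therefore the treewidth is 3.

3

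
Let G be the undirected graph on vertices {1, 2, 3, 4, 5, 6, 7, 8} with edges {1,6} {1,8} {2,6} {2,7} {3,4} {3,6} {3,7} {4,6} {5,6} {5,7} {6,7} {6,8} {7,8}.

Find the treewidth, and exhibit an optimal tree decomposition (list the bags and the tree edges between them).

The largest bag has 3 vertices, giving width 2; this decomposition certifies tw(G) ≤ 2. For the lower bound, the 3 vertices {1, 6, 8} are pairwise adjacent, and any tree decomposition puts a clique entirely inside one bag — forcing width ≥ 2. The upper and lower bounds meet at 2, so that is the treewidth.

Treewidth 2.
One optimal decomposition is:
Bags: B1 = {6, 7, 8}  B2 = {3, 6, 7}  B3 = {3, 4, 6}  B4 = {1, 6, 8}  B5 = {2, 6, 7}  B6 = {5, 6, 7}
Tree: B1–B2, B2–B3, B1–B4, B1–B5, B2–B6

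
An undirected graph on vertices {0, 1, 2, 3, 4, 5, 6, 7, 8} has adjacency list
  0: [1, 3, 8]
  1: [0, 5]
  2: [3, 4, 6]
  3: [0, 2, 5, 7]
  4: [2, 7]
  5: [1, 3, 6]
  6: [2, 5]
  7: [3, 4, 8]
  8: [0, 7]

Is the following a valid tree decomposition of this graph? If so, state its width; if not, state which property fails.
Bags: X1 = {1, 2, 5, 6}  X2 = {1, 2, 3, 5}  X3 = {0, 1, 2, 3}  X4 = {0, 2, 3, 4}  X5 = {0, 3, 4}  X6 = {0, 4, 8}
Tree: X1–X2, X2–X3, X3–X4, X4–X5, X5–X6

A tree decomposition must satisfy three properties: every vertex lies in some bag; for every edge, both endpoints lie together in some bag; and for every vertex, the bags containing it form a connected subtree. Here vertex 7 appears in no bag, so the decomposition is invalid.

No — vertex 7 appears in no bag.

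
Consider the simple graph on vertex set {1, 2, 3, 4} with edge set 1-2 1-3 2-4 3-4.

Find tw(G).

A width-2 tree decomposition is:
Bags: B1 = {2, 3, 4}  B2 = {1, 2, 3}
Tree: B1–B2
The largest bag has 3 vertices, giving width 2; this decomposition certifies tw(G) ≤ 2. For the lower bound, G contains the cycle 2–4–3–1–2, so G is not a forest; only forests have treewidth ≤ 1, hence tw(G) ≥ 2. Combining the bounds, tw(G) = 2.

2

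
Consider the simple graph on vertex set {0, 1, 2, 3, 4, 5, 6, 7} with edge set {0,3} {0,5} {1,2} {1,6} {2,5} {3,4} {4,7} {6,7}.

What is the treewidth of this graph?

A width-2 tree decomposition is:
Bags: B1 = {1, 6, 7}  B2 = {1, 2, 7}  B3 = {2, 5, 7}  B4 = {0, 5, 7}  B5 = {0, 3, 7}  B6 = {3, 4, 7}
Tree: B1–B2, B2–B3, B3–B4, B4–B5, B5–B6
The largest bag has 3 vertices, giving width 2; this decomposition certifies tw(G) ≤ 2. For the lower bound, G contains the cycle 7–6–1–2–5–0–3–4–7, so G is not a forest; only forests have treewidth ≤ 1, hence tw(G) ≥ 2. The upper and lower bounds meet at 2, so that is the treewidth.

2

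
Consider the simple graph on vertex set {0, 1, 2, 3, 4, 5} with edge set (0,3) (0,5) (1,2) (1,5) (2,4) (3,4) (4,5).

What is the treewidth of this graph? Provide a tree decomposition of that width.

Treewidth 2.
One optimal decomposition is:
Bags: B1 = {0, 3, 4}  B2 = {0, 4, 5}  B3 = {2, 4, 5}  B4 = {1, 2, 5}
Tree: B1–B2, B2–B3, B3–B4

The largest bag has 3 vertices, giving width 2; this decomposition certifies tw(G) ≤ 2. Since 3–0–5–4–3 is a cycle in G, G is not acyclic. Forests are exactly the graphs of treewidth ≤ 1, so tw(G) ≥ 2. Hence tw(G) = 2 exactly.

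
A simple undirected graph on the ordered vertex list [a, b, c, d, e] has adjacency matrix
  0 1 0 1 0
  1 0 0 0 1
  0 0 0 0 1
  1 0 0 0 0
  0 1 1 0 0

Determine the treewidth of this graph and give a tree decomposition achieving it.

Treewidth 1.
One such decomposition:
Bags: B1 = {c, e}  B2 = {b, e}  B3 = {a, b}  B4 = {a, d}
Tree: B1–B2, B2–B3, B3–B4

Each bag holds 2 vertices, so the decomposition has width 1, which upper-bounds the treewidth. Any graph with an edge has treewidth ≥ 1, and G has the edge c–e. Combining the bounds, tw(G) = 1.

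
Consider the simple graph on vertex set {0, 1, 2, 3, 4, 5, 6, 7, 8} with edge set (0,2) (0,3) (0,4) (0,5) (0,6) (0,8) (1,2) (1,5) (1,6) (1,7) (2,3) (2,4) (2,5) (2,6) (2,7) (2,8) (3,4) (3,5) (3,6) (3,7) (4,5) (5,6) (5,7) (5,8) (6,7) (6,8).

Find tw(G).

A width-4 tree decomposition is:
Bags: B1 = {2, 3, 5, 6, 7}  B2 = {0, 2, 3, 5, 6}  B3 = {0, 2, 3, 4, 5}  B4 = {0, 2, 5, 6, 8}  B5 = {1, 2, 5, 6, 7}
Tree: B1–B2, B2–B3, B2–B4, B1–B5
Every bag has size at most 5, so the width is 5 − 1 = 4 and tw(G) ≤ 4. Conversely, {0, 2, 3, 4, 5} is a clique of size 5, and the vertices of any clique must share a bag in every tree decomposition; so some bag has ≥ 5 vertices and tw(G) ≥ 4. The upper and lower bounds meet at 4, so that is the treewidth.

4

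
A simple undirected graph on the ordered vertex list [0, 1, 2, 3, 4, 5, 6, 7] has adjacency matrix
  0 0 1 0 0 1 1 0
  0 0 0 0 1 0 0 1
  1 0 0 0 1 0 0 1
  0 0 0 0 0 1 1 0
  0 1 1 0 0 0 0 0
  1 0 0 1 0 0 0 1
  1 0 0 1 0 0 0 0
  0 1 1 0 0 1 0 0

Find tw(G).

A width-2 tree decomposition is:
Bags: B1 = {1, 2, 4}  B2 = {1, 2, 7}  B3 = {0, 2, 7}  B4 = {0, 5, 7}  B5 = {0, 5, 6}  B6 = {3, 5, 6}
Tree: B1–B2, B2–B3, B3–B4, B4–B5, B5–B6
Each bag holds 3 vertices, so the decomposition has width 2, which upper-bounds the treewidth. Since 4–1–7–2–4 is a cycle in G, G is not acyclic. Forests are exactly the graphs of treewidth ≤ 1, so tw(G) ≥ 2. The upper and lower bounds meet at 2, so that is the treewidth.

2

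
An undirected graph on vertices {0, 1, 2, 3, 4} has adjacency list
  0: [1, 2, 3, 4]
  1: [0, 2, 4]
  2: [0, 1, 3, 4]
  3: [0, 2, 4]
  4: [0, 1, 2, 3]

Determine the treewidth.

A width-3 tree decomposition is:
Bags: B1 = {0, 1, 2, 4}  B2 = {0, 2, 3, 4}
Tree: B1–B2
Every bag has size at most 4, so the width is 4 − 1 = 3 and tw(G) ≤ 3. Conversely, {0, 1, 2, 4} is a clique of size 4, and the vertices of any clique must share a bag in every tree decomposition; so some bag has ≥ 4 vertices and tw(G) ≥ 3. Hence tw(G) = 3 exactly.

3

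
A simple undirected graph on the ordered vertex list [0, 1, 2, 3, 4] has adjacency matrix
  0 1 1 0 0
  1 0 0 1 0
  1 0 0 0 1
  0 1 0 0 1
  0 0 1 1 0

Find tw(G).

2

A width-2 tree decomposition is:
Bags: B1 = {0, 2, 4}  B2 = {0, 3, 4}  B3 = {0, 1, 3}
Tree: B1–B2, B2–B3
Every bag has size at most 3, so the width is 3 − 1 = 2 and tw(G) ≤ 2. Since 0–2–4–3–1–0 is a cycle in G, G is not acyclic. Forests are exactly the graphs of treewidth ≤ 1, so tw(G) ≥ 2. Therefore the treewidth is 2.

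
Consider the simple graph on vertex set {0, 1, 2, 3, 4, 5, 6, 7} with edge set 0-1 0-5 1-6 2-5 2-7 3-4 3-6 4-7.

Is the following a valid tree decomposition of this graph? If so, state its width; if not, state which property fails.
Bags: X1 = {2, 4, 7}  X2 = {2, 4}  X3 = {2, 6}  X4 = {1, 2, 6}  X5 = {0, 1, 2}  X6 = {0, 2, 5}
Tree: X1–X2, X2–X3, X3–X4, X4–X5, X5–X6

No — vertex 3 appears in no bag.

A tree decomposition must satisfy three properties: every vertex lies in some bag; for every edge, both endpoints lie together in some bag; and for every vertex, the bags containing it form a connected subtree. Here vertex 3 appears in no bag, so the decomposition is invalid.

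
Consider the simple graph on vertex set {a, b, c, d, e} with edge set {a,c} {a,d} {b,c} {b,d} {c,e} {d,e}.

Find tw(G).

2

A width-2 tree decomposition is:
Bags: B1 = {a, c, d}  B2 = {c, d, e}  B3 = {b, c, d}
Tree: B1–B2, B2–B3
Every bag has size at most 3, so the width is 3 − 1 = 2 and tw(G) ≤ 2. For the lower bound, G contains the cycle c–a–d–e–c, so G is not a forest; only forests have treewidth ≤ 1, hence tw(G) ≥ 2. Combining the bounds, tw(G) = 2.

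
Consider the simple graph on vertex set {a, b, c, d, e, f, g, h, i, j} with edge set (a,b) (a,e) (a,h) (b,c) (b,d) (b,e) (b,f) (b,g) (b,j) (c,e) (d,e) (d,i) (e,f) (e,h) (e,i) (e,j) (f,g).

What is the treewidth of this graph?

A width-2 tree decomposition is:
Bags: B1 = {b, e, f}  B2 = {b, c, e}  B3 = {a, b, e}  B4 = {b, e, j}  B5 = {b, d, e}  B6 = {b, f, g}  B7 = {d, e, i}  B8 = {a, e, h}
Tree: B1–B2, B2–B3, B2–B4, B3–B5, B1–B6, B5–B7, B3–B8
Each bag holds 3 vertices, so the decomposition has width 2, which upper-bounds the treewidth. Conversely, {b, f, g} is a clique of size 3, and the vertices of any clique must share a bag in every tree decomposition; so some bag has ≥ 3 vertices and tw(G) ≥ 2. Therefore the treewidth is 2.

2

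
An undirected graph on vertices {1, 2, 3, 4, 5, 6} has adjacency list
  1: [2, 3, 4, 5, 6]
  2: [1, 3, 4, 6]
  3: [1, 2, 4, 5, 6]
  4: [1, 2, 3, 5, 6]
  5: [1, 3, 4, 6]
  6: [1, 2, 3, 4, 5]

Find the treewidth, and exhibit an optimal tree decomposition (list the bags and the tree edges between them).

Treewidth 4.
Bags: B1 = {1, 3, 4, 5, 6}  B2 = {1, 2, 3, 4, 6}
Tree: B1–B2

Every bag has size at most 5, so the width is 5 − 1 = 4 and tw(G) ≤ 4. For the lower bound, the 5 vertices {1, 2, 3, 4, 6} are pairwise adjacent, and any tree decomposition puts a clique entirely inside one bag — forcing width ≥ 4. Therefore the treewidth is 4.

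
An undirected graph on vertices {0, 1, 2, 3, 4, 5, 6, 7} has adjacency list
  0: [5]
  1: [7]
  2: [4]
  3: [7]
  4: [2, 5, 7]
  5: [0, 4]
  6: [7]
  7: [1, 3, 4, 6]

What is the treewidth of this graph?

1

A width-1 tree decomposition is:
Bags: B1 = {1, 7}  B2 = {4, 7}  B3 = {4, 5}  B4 = {3, 7}  B5 = {6, 7}  B6 = {2, 4}  B7 = {0, 5}
Tree: B1–B2, B2–B3, B2–B4, B4–B5, B2–B6, B3–B7
Each bag holds 2 vertices, so the decomposition has width 1, which upper-bounds the treewidth. Any graph with an edge has treewidth ≥ 1, and G has the edge 1–7. Combining the bounds, tw(G) = 1.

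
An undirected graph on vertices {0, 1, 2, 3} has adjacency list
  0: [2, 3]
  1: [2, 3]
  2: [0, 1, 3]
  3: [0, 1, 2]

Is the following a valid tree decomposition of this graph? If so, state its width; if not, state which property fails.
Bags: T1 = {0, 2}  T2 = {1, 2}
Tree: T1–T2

A tree decomposition must satisfy three properties: every vertex lies in some bag; for every edge, both endpoints lie together in some bag; and for every vertex, the bags containing it form a connected subtree. Here vertex 3 appears in no bag, so the decomposition is invalid.

No — vertex 3 appears in no bag.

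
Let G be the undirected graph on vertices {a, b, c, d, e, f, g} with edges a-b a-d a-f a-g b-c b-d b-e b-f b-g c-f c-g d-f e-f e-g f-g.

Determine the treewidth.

A width-3 tree decomposition is:
Bags: B1 = {a, b, f, g}  B2 = {b, c, f, g}  B3 = {b, e, f, g}  B4 = {a, b, d, f}
Tree: B1–B2, B2–B3, B1–B4
Every bag has size at most 4, so the width is 4 − 1 = 3 and tw(G) ≤ 3. Conversely, {a, b, d, f} is a clique of size 4, and the vertices of any clique must share a bag in every tree decomposition; so some bag has ≥ 4 vertices and tw(G) ≥ 3. Combining the bounds, tw(G) = 3.

3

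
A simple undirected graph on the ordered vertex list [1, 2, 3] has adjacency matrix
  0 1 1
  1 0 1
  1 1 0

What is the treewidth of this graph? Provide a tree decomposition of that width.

Treewidth 2.
One optimal decomposition is:
Bags: B1 = {1, 2, 3}
Tree: (single bag)

A single bag containing all 3 vertices is trivially a valid decomposition of width 2. Conversely, {1, 2, 3} is a clique of size 3, and the vertices of any clique must share a bag in every tree decomposition; so some bag has ≥ 3 vertices and tw(G) ≥ 2. The upper and lower bounds meet at 2, so that is the treewidth.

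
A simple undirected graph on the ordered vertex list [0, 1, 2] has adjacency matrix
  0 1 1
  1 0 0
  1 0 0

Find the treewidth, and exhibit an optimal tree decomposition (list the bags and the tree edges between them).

Each bag holds 2 vertices, so the decomposition has width 1, which upper-bounds the treewidth. G has an edge, so its treewidth is at least 1. Therefore the treewidth is 1.

Treewidth 1.
One such decomposition:
Bags: B1 = {0, 2}  B2 = {0, 1}
Tree: B1–B2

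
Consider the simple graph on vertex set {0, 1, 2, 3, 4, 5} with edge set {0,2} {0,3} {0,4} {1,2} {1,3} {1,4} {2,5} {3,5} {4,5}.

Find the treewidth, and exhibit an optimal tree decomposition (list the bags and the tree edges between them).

The largest bag has 4 vertices, giving width 3; this decomposition certifies tw(G) ≤ 3. For the lower bound: the 4 vertex sets {0,4}, {2,5}, {3}, {1} are disjoint, each induces a connected subgraph, and every pair is joined by at least one edge of G. Contracting each set to a single vertex therefore yields K_{4} as a minor, and since treewidth is minor-monotone, tw(G) ≥ tw(K_{4}) = 3. The upper and lower bounds meet at 3, so that is the treewidth.

Treewidth 3.
One such decomposition:
Bags: B1 = {0, 2, 3, 4}  B2 = {2, 3, 4, 5}  B3 = {1, 2, 3, 4}
Tree: B1–B2, B2–B3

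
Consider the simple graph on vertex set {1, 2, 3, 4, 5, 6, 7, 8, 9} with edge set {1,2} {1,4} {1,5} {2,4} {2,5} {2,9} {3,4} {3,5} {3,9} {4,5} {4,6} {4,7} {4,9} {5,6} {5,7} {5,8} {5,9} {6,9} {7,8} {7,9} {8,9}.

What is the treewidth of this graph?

A width-3 tree decomposition is:
Bags: B1 = {4, 5, 6, 9}  B2 = {3, 4, 5, 9}  B3 = {4, 5, 7, 9}  B4 = {5, 7, 8, 9}  B5 = {2, 4, 5, 9}  B6 = {1, 2, 4, 5}
Tree: B1–B2, B2–B3, B3–B4, B2–B5, B5–B6
Every bag has size at most 4, so the width is 4 − 1 = 3 and tw(G) ≤ 3. For the lower bound, the 4 vertices {5, 7, 8, 9} are pairwise adjacent, and any tree decomposition puts a clique entirely inside one bag — forcing width ≥ 3. Hence tw(G) = 3 exactly.

3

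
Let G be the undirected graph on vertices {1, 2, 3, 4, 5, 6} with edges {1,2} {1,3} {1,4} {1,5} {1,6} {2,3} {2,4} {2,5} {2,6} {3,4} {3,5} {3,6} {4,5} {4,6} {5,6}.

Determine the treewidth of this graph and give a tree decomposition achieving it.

Treewidth 5.
One optimal decomposition is:
Bags: B1 = {1, 2, 3, 4, 5, 6}
Tree: (single bag)

A single bag containing all 6 vertices is trivially a valid decomposition of width 5. Conversely, {1, 2, 3, 4, 5, 6} is a clique of size 6, and the vertices of any clique must share a bag in every tree decomposition; so some bag has ≥ 6 vertices and tw(G) ≥ 5. Hence tw(G) = 5 exactly.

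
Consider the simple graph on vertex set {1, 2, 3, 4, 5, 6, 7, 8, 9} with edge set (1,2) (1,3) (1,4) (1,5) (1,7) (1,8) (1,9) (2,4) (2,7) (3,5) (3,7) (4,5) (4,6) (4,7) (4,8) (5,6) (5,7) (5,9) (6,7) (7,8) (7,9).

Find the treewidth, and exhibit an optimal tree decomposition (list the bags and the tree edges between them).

Treewidth 3.
Bags: B1 = {1, 4, 7, 8}  B2 = {1, 4, 5, 7}  B3 = {1, 2, 4, 7}  B4 = {1, 3, 5, 7}  B5 = {1, 5, 7, 9}  B6 = {4, 5, 6, 7}
Tree: B1–B2, B1–B3, B2–B4, B2–B5, B2–B6

The largest bag has 4 vertices, giving width 3; this decomposition certifies tw(G) ≤ 3. Conversely, {1, 5, 7, 9} is a clique of size 4, and the vertices of any clique must share a bag in every tree decomposition; so some bag has ≥ 4 vertices and tw(G) ≥ 3. Hence tw(G) = 3 exactly.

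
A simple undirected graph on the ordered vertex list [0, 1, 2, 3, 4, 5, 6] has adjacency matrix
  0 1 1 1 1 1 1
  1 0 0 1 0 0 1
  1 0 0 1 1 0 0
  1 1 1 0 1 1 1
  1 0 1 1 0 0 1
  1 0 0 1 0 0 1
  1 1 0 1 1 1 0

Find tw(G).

A width-3 tree decomposition is:
Bags: B1 = {0, 3, 4, 6}  B2 = {0, 1, 3, 6}  B3 = {0, 3, 5, 6}  B4 = {0, 2, 3, 4}
Tree: B1–B2, B2–B3, B1–B4
Each bag holds 4 vertices, so the decomposition has width 3, which upper-bounds the treewidth. For the lower bound, the 4 vertices {0, 2, 3, 4} are pairwise adjacent, and any tree decomposition puts a clique entirely inside one bag — forcing width ≥ 3. Hence tw(G) = 3 exactly.

3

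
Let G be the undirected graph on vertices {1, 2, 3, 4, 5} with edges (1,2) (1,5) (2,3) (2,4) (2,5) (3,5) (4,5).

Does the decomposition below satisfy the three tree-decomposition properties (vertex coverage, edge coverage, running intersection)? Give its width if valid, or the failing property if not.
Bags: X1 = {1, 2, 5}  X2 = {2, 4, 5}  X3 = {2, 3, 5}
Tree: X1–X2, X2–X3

Checking the three conditions: (i) the bags cover all of {1, 2, 3, 4, 5}; (ii) for each edge, some bag contains both endpoints; (iii) the bags containing any fixed vertex form a subtree. All hold, so the decomposition is valid with width 3 − 1 = 2.

Yes; width 2.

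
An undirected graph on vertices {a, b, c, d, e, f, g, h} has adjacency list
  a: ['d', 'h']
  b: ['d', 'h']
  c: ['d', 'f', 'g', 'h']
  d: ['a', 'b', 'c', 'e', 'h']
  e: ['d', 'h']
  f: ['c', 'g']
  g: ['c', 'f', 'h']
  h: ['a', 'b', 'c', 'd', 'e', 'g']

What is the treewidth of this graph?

2

A width-2 tree decomposition is:
Bags: B1 = {b, d, h}  B2 = {c, d, h}  B3 = {c, g, h}  B4 = {a, d, h}  B5 = {d, e, h}  B6 = {c, f, g}
Tree: B1–B2, B2–B3, B1–B4, B4–B5, B3–B6
The largest bag has 3 vertices, giving width 2; this decomposition certifies tw(G) ≤ 2. Conversely, {d, e, h} is a clique of size 3, and the vertices of any clique must share a bag in every tree decomposition; so some bag has ≥ 3 vertices and tw(G) ≥ 2. The upper and lower bounds meet at 2, so that is the treewidth.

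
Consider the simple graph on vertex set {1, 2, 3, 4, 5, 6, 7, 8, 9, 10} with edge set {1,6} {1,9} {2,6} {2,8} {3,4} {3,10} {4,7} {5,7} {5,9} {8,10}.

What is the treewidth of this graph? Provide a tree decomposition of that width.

Treewidth 2.
One optimal decomposition is:
Bags: B1 = {2, 6, 8}  B2 = {6, 8, 10}  B3 = {3, 6, 10}  B4 = {3, 4, 6}  B5 = {4, 6, 7}  B6 = {5, 6, 7}  B7 = {5, 6, 9}  B8 = {1, 6, 9}
Tree: B1–B2, B2–B3, B3–B4, B4–B5, B5–B6, B6–B7, B7–B8

Every bag has size at most 3, so the width is 3 − 1 = 2 and tw(G) ≤ 2. Since 6–2–8–10–3–4–7–5–9–1–6 is a cycle in G, G is not acyclic. Forests are exactly the graphs of treewidth ≤ 1, so tw(G) ≥ 2. Hence tw(G) = 2 exactly.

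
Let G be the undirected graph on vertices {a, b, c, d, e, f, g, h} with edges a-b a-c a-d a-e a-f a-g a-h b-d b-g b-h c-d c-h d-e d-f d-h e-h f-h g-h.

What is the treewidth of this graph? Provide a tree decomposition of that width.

Every bag has size at most 4, so the width is 4 − 1 = 3 and tw(G) ≤ 3. For the lower bound, the 4 vertices {a, d, e, h} are pairwise adjacent, and any tree decomposition puts a clique entirely inside one bag — forcing width ≥ 3. Combining the bounds, tw(G) = 3.

Treewidth 3.
One such decomposition:
Bags: B1 = {a, d, f, h}  B2 = {a, b, d, h}  B3 = {a, d, e, h}  B4 = {a, b, g, h}  B5 = {a, c, d, h}
Tree: B1–B2, B2–B3, B2–B4, B1–B5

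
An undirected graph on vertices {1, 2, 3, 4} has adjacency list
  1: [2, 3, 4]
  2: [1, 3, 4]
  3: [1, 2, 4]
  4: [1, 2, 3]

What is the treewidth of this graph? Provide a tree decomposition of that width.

Treewidth 3.
Bags: B1 = {1, 2, 3, 4}
Tree: (single bag)

A single bag containing all 4 vertices is trivially a valid decomposition of width 3. On the other hand G contains the 4-clique {1, 2, 3, 4}. A clique must lie in a single bag of any decomposition, so no decomposition can have width below 3. Therefore the treewidth is 3.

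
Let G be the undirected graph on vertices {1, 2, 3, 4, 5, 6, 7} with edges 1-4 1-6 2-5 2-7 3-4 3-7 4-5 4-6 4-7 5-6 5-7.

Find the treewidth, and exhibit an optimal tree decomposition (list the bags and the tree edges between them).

Treewidth 2.
Bags: B1 = {2, 5, 7}  B2 = {4, 5, 7}  B3 = {3, 4, 7}  B4 = {4, 5, 6}  B5 = {1, 4, 6}
Tree: B1–B2, B2–B3, B2–B4, B4–B5

Every bag has size at most 3, so the width is 3 − 1 = 2 and tw(G) ≤ 2. Conversely, {2, 5, 7} is a clique of size 3, and the vertices of any clique must share a bag in every tree decomposition; so some bag has ≥ 3 vertices and tw(G) ≥ 2. Therefore the treewidth is 2.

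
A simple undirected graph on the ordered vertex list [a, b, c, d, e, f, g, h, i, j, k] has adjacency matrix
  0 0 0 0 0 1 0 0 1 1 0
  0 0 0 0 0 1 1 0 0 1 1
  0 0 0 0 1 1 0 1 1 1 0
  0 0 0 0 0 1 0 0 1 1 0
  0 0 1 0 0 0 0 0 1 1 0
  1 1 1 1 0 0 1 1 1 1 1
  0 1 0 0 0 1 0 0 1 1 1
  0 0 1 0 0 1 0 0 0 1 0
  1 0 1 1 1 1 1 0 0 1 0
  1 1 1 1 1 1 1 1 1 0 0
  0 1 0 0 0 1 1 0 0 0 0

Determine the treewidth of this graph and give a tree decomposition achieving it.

The largest bag has 4 vertices, giving width 3; this decomposition certifies tw(G) ≤ 3. On the other hand G contains the 4-clique {c, e, i, j}. A clique must lie in a single bag of any decomposition, so no decomposition can have width below 3. Therefore the treewidth is 3.

Treewidth 3.
One optimal decomposition is:
Bags: B1 = {c, f, h, j}  B2 = {c, f, i, j}  B3 = {d, f, i, j}  B4 = {f, g, i, j}  B5 = {c, e, i, j}  B6 = {b, f, g, j}  B7 = {a, f, i, j}  B8 = {b, f, g, k}
Tree: B1–B2, B2–B3, B3–B4, B2–B5, B4–B6, B4–B7, B6–B8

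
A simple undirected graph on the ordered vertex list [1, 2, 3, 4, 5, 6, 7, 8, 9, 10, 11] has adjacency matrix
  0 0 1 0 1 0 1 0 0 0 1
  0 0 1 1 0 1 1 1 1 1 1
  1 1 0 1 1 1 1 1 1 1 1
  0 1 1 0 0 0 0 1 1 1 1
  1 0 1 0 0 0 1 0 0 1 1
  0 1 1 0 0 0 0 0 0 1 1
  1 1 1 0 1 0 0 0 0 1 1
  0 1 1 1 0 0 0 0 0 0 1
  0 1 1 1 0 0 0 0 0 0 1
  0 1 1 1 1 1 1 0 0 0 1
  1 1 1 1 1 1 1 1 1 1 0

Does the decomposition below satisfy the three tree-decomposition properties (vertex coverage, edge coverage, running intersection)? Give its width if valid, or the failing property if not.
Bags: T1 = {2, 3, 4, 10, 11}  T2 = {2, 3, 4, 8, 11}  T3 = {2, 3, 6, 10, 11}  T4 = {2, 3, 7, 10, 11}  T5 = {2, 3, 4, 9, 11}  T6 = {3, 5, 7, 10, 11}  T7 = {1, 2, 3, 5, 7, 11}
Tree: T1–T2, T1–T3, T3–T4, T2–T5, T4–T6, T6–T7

A tree decomposition must satisfy three properties: every vertex lies in some bag; for every edge, both endpoints lie together in some bag; and for every vertex, the bags containing it form a connected subtree. Here bags containing vertex 2 are not connected in the tree, so the decomposition is invalid.

No — bags containing vertex 2 are not connected in the tree.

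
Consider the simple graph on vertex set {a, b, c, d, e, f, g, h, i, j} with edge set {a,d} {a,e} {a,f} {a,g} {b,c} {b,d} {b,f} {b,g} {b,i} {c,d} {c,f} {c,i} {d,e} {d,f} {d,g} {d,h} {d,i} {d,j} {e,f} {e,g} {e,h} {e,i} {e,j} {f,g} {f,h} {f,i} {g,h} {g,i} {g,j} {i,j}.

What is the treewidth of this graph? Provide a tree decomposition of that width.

Treewidth 4.
One such decomposition:
Bags: B1 = {d, e, f, g, i}  B2 = {d, e, f, g, h}  B3 = {b, d, f, g, i}  B4 = {d, e, g, i, j}  B5 = {a, d, e, f, g}  B6 = {b, c, d, f, i}
Tree: B1–B2, B1–B3, B1–B4, B1–B5, B3–B6

Each bag holds 5 vertices, so the decomposition has width 4, which upper-bounds the treewidth. On the other hand G contains the 5-clique {d, e, g, i, j}. A clique must lie in a single bag of any decomposition, so no decomposition can have width below 4. Therefore the treewidth is 4.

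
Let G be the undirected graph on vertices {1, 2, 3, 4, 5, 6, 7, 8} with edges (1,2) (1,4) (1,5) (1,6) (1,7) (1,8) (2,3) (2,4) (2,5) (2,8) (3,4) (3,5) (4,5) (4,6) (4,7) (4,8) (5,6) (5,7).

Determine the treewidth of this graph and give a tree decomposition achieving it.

Each bag holds 4 vertices, so the decomposition has width 3, which upper-bounds the treewidth. On the other hand G contains the 4-clique {1, 2, 4, 8}. A clique must lie in a single bag of any decomposition, so no decomposition can have width below 3. Combining the bounds, tw(G) = 3.

Treewidth 3.
One such decomposition:
Bags: B1 = {2, 3, 4, 5}  B2 = {1, 2, 4, 5}  B3 = {1, 2, 4, 8}  B4 = {1, 4, 5, 7}  B5 = {1, 4, 5, 6}
Tree: B1–B2, B2–B3, B2–B4, B4–B5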